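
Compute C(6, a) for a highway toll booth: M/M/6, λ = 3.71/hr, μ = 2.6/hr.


a = λ/μ = 1.4269; ρ = a/6 = 0.2378
P₀ = 0.240002 (from M/M/c formula)
C(c,a) = [a^c/(c!(1−ρ))]·P₀ = [8.44118/(720·0.7622)]·0.240002
= 0.01538·0.240002 = 0.003692

Final: 0.003692


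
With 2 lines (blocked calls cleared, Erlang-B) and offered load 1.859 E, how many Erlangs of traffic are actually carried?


B(2,1.859) = 0.376709 (Erlang-B)
Carried load = a(1 − B) = 1.859·(1 − 0.376709) = 1.859·0.623291 = 1.1587 E

Final: 1.1587 Erlangs


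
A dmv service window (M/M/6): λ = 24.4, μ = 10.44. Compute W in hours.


a = 2.3372; ρ = 0.3895; P₀ = 0.096235
Lq = P₀·a^c·ρ/(c!(1−ρ)²) = 0.02277
Wq = Lq/λ = 0.02277/24.4 = 0.0009332 hr
W = Wq + 1/μ = 0.0009332 + 0.09579 = 0.09672 hr

Final: 0.09672 hr


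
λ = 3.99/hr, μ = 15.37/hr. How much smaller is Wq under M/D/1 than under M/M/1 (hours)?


ρ = 3.99/15.37 = 0.2596
Wq(M/M/1) = ρ/(μ−λ) = 0.2596/11.38 = 0.02281 hr
Wq(M/D/1) = ρ/(2(μ−λ)) = 0.01141 hr
Savings = 0.02281 − 0.01141 = 0.01141 hr

Final: 0.01141 hr


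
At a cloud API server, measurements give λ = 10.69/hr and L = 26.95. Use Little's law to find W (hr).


W = L/λ = 26.95/10.69 = 2.5210 hr

Final: 2.5210 hr


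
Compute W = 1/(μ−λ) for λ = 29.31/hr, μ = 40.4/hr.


W = 1/(μ−λ) = 1/(40.4 − 29.31) = 1/11.09 = 0.09017 hr

Final: 0.09017 hr


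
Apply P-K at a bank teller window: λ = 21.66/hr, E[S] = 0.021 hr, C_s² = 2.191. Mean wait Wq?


ρ = λ·E[S] = 21.66·0.021 = 0.4549
E[S²] = E[S]²(1+C_s²) = 0.021²·(1+2.191) = 0.001407
Wq = λ·E[S²]/(2(1−ρ)) = 21.66·0.001407/(2·0.5451) = 0.02796 hr

Final: 0.02796 hr


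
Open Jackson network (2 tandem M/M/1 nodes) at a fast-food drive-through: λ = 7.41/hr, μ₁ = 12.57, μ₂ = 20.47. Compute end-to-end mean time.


Each node sees arrival rate λ = 7.41/hr (tandem ⇒ throughput preserved).
W₁ = 1/(μ₁−λ) = 1/(12.57−7.41) = 0.19380 hr
W₂ = 1/(μ₂−λ) = 1/(20.47−7.41) = 0.07657 hr
W_total = W₁ + W₂ = 0.19380 + 0.07657 = 0.27037 hr

Final: 0.27037 hr


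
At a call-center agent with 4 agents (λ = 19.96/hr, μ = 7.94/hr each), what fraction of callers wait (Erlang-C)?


a = λ/μ = 2.5139; ρ = a/4 = 0.6285
P₀ = 0.072464 (from M/M/c formula)
C(c,a) = [a^c/(c!(1−ρ))]·P₀ = [39.93559/(24·0.3715)]·0.072464
= 4.47865·0.072464 = 0.324542

Final: 0.324542


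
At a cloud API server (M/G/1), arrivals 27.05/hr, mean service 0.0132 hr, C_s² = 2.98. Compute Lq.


ρ = λ·E[S] = 27.05·0.0132 = 0.3571
Lq = ρ²(1+C_s²)/(2(1−ρ)) = 0.1275·(1+2.98)/(2·0.6429)
= 0.1275·3.9800/1.2859 = 0.39461

Final: 0.39461


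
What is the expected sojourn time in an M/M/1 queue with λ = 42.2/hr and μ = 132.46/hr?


W = 1/(μ−λ) = 1/(132.46 − 42.2) = 1/90.26 = 0.01108 hr

Final: 0.01108 hr


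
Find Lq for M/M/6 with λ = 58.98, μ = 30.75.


a = λ/μ = 1.9180; ρ = a/6 = 0.3197
P₀ = 0.146725
Lq = P₀·a^c·ρ / (c!·(1−ρ)²) = 0.146725·49.79181·0.3197/(720·0.46284)
= 0.007008

Final: 0.007008


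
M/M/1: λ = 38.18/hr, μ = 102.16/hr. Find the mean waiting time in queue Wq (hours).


ρ = 38.18/102.16 = 0.3737
Wq = ρ/(μ−λ) = 0.3737/(102.16 − 38.18) = 0.3737/63.98 = 0.005841 hr

Final: 0.005841 hr


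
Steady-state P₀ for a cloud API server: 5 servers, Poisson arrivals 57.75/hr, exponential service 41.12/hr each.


a = λ/μ = 57.75/41.12 = 1.4044; ρ = a/c = 0.2809
Σ_{k=0}^{4} a^k/k! (terms k=0..4) = 1.00000 + 1.40443 + 0.98621 + 0.46168 + 0.16210 = 4.01442
Tail: a^5/(5!(1−ρ)) = 5.46380/(120·0.7191) = 0.06332
P₀ = 1/(4.01442 + 0.06332) = 1/4.07773 = 0.245234

Final: 0.245234


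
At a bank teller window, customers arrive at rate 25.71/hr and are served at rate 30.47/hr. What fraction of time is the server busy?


ρ = λ/μ = 25.71/30.47 = 0.8438

Final: 0.8438


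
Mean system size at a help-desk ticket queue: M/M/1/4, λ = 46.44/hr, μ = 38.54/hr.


ρ = 46.44/38.54 = 1.2050
L = ρ[1 − (K+1)ρ^K + Kρ^(K+1)] / [(1−ρ)(1−ρ^(K+1))]
Numerator: 1.2050·(1 − 5·2.108249 + 4·2.540402) = 0.747525
Denominator: (-0.2050)·(-1.540402) = 0.315755
L = 0.747525/0.315755 = 2.3674

Final: 2.3674


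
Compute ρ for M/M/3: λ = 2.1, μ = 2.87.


ρ = λ/(cμ) = 2.1/(3·2.87) = 2.1/8.61 = 0.2439

Final: 0.2439


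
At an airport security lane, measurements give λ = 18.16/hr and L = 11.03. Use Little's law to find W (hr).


W = L/λ = 11.03/18.16 = 0.6074 hr

Final: 0.6074 hr


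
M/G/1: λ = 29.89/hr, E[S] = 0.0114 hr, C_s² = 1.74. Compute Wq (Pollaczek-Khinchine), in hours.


ρ = λ·E[S] = 29.89·0.0114 = 0.3407
E[S²] = E[S]²(1+C_s²) = 0.0114²·(1+1.74) = 0.0003561
Wq = λ·E[S²]/(2(1−ρ)) = 29.89·0.0003561/(2·0.6593) = 0.008072 hr

Final: 0.008072 hr


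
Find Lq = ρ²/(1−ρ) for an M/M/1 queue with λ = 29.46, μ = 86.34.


ρ = 29.46/86.34 = 0.3412
Lq = ρ²/(1−ρ) = 0.1164/0.6588 = 0.1767

Final: 0.1767


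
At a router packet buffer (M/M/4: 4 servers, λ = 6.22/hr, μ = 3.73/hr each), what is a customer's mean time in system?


a = 1.6676; ρ = 0.4169; P₀ = 0.185759
Lq = P₀·a^c·ρ/(c!(1−ρ)²) = 0.07338
Wq = Lq/λ = 0.07338/6.22 = 0.01180 hr
W = Wq + 1/μ = 0.01180 + 0.26810 = 0.27989 hr

Final: 0.27989 hr


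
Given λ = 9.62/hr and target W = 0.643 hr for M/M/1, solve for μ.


W = 1/(μ−λ) ⇒ μ − λ = 1/W = 1/0.643 = 1.5552
μ = λ + 1/W = 9.62 + 1.5552 = 11.1752 per hr

Final: 11.1752 /hr


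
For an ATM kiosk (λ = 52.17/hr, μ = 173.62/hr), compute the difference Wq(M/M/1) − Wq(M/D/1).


ρ = 52.17/173.62 = 0.3005
Wq(M/M/1) = ρ/(μ−λ) = 0.3005/121.45 = 0.002474 hr
Wq(M/D/1) = ρ/(2(μ−λ)) = 0.001237 hr
Savings = 0.002474 − 0.001237 = 0.001237 hr

Final: 0.001237 hr


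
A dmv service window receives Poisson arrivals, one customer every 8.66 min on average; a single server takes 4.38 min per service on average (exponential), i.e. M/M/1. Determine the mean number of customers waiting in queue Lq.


λ = 60/8.66 = 6.9284 /hr
μ = 60/4.38 = 13.6986 /hr
ρ = λ/μ = 6.9284/13.6986 = 0.5058
Lq = ρ²/(1−ρ) = 0.2558/0.4942 = 0.5176

Final: 0.5176


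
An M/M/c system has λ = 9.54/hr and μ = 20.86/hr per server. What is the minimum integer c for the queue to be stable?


Stability requires cμ > λ ⇔ c > λ/μ.
λ/μ = 9.54/20.86 = 0.4573
Minimum integer c = ⌊0.4573⌋ + 1 = 1
Check: 1·20.86 = 20.86 > 9.54, while 0·20.86 = 0.00 ≤ 9.54

Final: 1 servers


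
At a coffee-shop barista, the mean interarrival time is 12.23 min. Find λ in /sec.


λ = 1/(interarrival time) in consistent units.
1 second = 0.0166667 min, so λ = 0.0166667/12.23 = 0.001363 per second

Final: 0.001363 /sec


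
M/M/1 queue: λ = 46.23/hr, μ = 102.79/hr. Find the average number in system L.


ρ = λ/μ = 46.23/102.79 = 0.4498
L = ρ/(1−ρ) = 0.4498/(1 − 0.4498) = 0.4498/0.5502 = 0.8174

Final: 0.8174


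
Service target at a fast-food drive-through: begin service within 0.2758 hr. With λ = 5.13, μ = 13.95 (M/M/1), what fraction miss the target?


ρ = 5.13/13.95 = 0.3677
P(Wq > t) = ρ·e^{−(μ−λ)t} = 0.3677·e^{−2.4326}
= 0.3677·0.087812 = 0.032292

Final: 0.032292


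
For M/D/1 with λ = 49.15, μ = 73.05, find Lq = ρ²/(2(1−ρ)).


ρ = 49.15/73.05 = 0.6728
M/D/1: Lq = ρ²/(2(1−ρ)) = 0.4527/(2·0.3272) = 0.69183

Final: 0.69183


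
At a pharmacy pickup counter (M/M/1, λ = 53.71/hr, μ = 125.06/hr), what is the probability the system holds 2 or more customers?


ρ = 53.71/125.06 = 0.4295
P(N ≥ n) = ρ^n = 0.4295^2 = 0.184448

Final: 0.184448


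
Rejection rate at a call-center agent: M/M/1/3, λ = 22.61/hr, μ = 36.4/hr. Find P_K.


ρ = λ/μ = 22.61/36.4 = 0.6212
P_K = (1−ρ)ρ^K/(1−ρ^(K+1)) = (0.3788·0.239661)/(1 − 0.148866)
= 0.090795/0.851134 = 0.106675

Final: 0.106675


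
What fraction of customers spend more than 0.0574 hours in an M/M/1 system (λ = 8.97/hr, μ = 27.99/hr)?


W ~ Exponential(μ−λ) for M/M/1.
μ − λ = 27.99 − 8.97 = 19.0200
P(W > t) = e^{−(μ−λ)t} = e^{−1.0917} = 0.335629

Final: 0.335629


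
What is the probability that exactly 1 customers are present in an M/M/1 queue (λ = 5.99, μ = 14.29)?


ρ = 5.99/14.29 = 0.4192
P_n = (1−ρ)·ρ^n = (1 − 0.4192)·0.4192^1 = 0.5808·0.419174 = 0.243467

Final: 0.243467


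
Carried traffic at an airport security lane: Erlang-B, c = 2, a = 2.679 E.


B(2,2.679) = 0.493775 (Erlang-B)
Carried load = a(1 − B) = 2.679·(1 − 0.493775) = 2.679·0.506225 = 1.3562 E

Final: 1.3562 Erlangs


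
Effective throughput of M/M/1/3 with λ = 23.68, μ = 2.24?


ρ = 10.5714; P_K = (1−ρ)ρ^3/(1−ρ^4) = 0.905478
λ_eff = λ(1 − P_K) = 23.68·(1 − 0.905478) = 23.68·0.094522 = 2.2383 /hr

Final: 2.2383 /hr


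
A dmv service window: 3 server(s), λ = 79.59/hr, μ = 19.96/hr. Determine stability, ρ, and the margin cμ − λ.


Total capacity cμ = 3·19.96 = 59.88/hr
ρ = λ/(cμ) = 79.59/59.88 = 1.3292
Stable ⇔ ρ < 1: NO
Spare capacity = cμ − λ = 59.88 − 79.59 = -19.71/hr

Final: ρ = 1.3292; unstable; margin = -19.71/hr


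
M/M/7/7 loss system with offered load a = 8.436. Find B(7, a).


B(c,a) = (a^c/c!) / Σ_{k=0}^{c} a^k/k!
a^7/7! = 603.289075
Σ terms (k=0..7): 1.00000 + 8.43600 + 35.58305 + 100.05953 + 211.02555 + 356.04231 + 500.59549 + 603.28908 = 1816.031002
B = 603.289075/1816.031002 = 0.332202

Final: 0.332202


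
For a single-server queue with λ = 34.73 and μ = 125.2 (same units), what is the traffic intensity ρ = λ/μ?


ρ = λ/μ = 34.73/125.2 = 0.2774

Final: 0.2774


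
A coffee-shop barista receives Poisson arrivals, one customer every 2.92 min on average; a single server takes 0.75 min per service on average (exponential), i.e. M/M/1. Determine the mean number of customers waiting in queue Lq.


λ = 60/2.92 = 20.5479 /hr
μ = 60/0.75 = 80.0000 /hr
ρ = λ/μ = 20.5479/80.0000 = 0.2568
Lq = ρ²/(1−ρ) = 0.06597/0.7432 = 0.08877

Final: 0.08877


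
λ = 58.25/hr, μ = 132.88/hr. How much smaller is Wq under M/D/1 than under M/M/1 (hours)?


ρ = 58.25/132.88 = 0.4384
Wq(M/M/1) = ρ/(μ−λ) = 0.4384/74.63 = 0.005874 hr
Wq(M/D/1) = ρ/(2(μ−λ)) = 0.002937 hr
Savings = 0.005874 − 0.002937 = 0.002937 hr

Final: 0.002937 hr


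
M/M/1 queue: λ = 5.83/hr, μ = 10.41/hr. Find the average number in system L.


ρ = λ/μ = 5.83/10.41 = 0.5600
L = ρ/(1−ρ) = 0.5600/(1 − 0.5600) = 0.5600/0.4400 = 1.2729

Final: 1.2729


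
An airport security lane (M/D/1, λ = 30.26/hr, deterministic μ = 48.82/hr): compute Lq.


ρ = 30.26/48.82 = 0.6198
M/D/1: Lq = ρ²/(2(1−ρ)) = 0.3842/(2·0.3802) = 0.50528

Final: 0.50528


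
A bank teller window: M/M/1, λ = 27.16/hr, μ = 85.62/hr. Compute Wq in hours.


ρ = 27.16/85.62 = 0.3172
Wq = ρ/(μ−λ) = 0.3172/(85.62 − 27.16) = 0.3172/58.46 = 0.005426 hr

Final: 0.005426 hr


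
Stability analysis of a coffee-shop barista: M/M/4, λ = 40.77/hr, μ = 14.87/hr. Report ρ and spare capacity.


Total capacity cμ = 4·14.87 = 59.48/hr
ρ = λ/(cμ) = 40.77/59.48 = 0.6854
Stable ⇔ ρ < 1: YES
Spare capacity = cμ − λ = 59.48 − 40.77 = 18.71/hr

Final: ρ = 0.6854; stable; margin = 18.71/hr


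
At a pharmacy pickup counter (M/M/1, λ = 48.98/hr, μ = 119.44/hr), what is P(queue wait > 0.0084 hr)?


ρ = 48.98/119.44 = 0.4101
P(Wq > t) = ρ·e^{−(μ−λ)t} = 0.4101·e^{−0.5919}
= 0.4101·0.553295 = 0.226895

Final: 0.226895


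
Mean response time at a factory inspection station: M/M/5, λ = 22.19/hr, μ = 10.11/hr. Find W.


a = 2.1949; ρ = 0.4390; P₀ = 0.110019
Lq = P₀·a^c·ρ/(c!(1−ρ)²) = 0.06513
Wq = Lq/λ = 0.06513/22.19 = 0.002935 hr
W = Wq + 1/μ = 0.002935 + 0.09891 = 0.10185 hr

Final: 0.10185 hr


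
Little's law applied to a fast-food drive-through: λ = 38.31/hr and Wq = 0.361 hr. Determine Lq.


Lq = λWq = 38.31·0.361 = 13.8299

Final: 13.8299


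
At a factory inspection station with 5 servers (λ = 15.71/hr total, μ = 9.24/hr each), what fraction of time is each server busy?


ρ = λ/(cμ) = 15.71/(5·9.24) = 15.71/46.20 = 0.3400

Final: 0.3400


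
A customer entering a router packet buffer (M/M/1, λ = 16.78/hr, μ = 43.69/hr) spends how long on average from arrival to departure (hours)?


W = 1/(μ−λ) = 1/(43.69 − 16.78) = 1/26.91 = 0.03716 hr

Final: 0.03716 hr


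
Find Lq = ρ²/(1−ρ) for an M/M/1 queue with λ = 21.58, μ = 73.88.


ρ = 21.58/73.88 = 0.2921
Lq = ρ²/(1−ρ) = 0.08532/0.7079 = 0.1205

Final: 0.1205


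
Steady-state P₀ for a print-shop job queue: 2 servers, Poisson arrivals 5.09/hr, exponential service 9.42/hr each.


a = λ/μ = 5.09/9.42 = 0.5403; ρ = a/c = 0.2702
Σ_{k=0}^{1} a^k/k! (terms k=0..1) = 1.00000 + 0.54034 = 1.54034
Tail: a^2/(2!(1−ρ)) = 0.29197/(2·0.7298) = 0.20002
P₀ = 1/(1.54034 + 0.20002) = 1/1.74036 = 0.574593

Final: 0.574593


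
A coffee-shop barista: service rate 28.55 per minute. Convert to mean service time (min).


Mean service time = 1/μ = 1/28.55 minute = 0.03503 minute
In minutes: 0.03503 × 1 = 0.03503 min

Final: 0.03503 min


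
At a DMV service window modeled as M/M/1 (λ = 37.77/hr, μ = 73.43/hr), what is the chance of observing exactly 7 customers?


ρ = 37.77/73.43 = 0.5144
P_n = (1−ρ)·ρ^n = (1 − 0.5144)·0.5144^7 = 0.4856·0.009526 = 0.004626

Final: 0.004626


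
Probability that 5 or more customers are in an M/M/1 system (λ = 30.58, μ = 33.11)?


ρ = 30.58/33.11 = 0.9236
P(N ≥ n) = ρ^n = 0.9236^5 = 0.672034

Final: 0.672034


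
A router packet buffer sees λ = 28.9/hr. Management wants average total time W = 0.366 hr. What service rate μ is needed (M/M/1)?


W = 1/(μ−λ) ⇒ μ − λ = 1/W = 1/0.366 = 2.7322
μ = λ + 1/W = 28.9 + 2.7322 = 31.6322 per hr

Final: 31.6322 /hr


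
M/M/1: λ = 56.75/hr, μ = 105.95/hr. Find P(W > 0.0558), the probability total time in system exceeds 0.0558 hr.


W ~ Exponential(μ−λ) for M/M/1.
μ − λ = 105.95 − 56.75 = 49.2000
P(W > t) = e^{−(μ−λ)t} = e^{−2.7454} = 0.064225

Final: 0.064225


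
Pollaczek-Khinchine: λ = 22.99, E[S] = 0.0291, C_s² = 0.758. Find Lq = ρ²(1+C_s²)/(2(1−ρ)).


ρ = λ·E[S] = 22.99·0.0291 = 0.6690
Lq = ρ²(1+C_s²)/(2(1−ρ)) = 0.4476·(1+0.758)/(2·0.3310)
= 0.4476·1.7580/0.6620 = 1.18860

Final: 1.18860


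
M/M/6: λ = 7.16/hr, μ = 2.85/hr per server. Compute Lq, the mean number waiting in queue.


a = λ/μ = 2.5123; ρ = a/6 = 0.4187
P₀ = 0.080610
Lq = P₀·a^c·ρ / (c!·(1−ρ)²) = 0.080610·251.42530·0.4187/(720·0.33789)
= 0.03488

Final: 0.03488


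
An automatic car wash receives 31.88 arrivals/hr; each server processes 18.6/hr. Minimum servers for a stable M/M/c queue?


Stability requires cμ > λ ⇔ c > λ/μ.
λ/μ = 31.88/18.6 = 1.7140
Minimum integer c = ⌊1.7140⌋ + 1 = 2
Check: 2·18.6 = 37.20 > 31.88, while 1·18.6 = 18.60 ≤ 31.88

Final: 2 servers


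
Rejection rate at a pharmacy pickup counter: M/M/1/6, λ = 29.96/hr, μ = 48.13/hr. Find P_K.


ρ = λ/μ = 29.96/48.13 = 0.6225
P_K = (1−ρ)ρ^K/(1−ρ^(K+1)) = (0.3775·0.058178)/(1 − 0.036214)
= 0.021963/0.963786 = 0.022788

Final: 0.022788


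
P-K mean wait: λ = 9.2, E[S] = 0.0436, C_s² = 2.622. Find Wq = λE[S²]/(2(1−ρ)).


ρ = λ·E[S] = 9.2·0.0436 = 0.4011
E[S²] = E[S]²(1+C_s²) = 0.0436²·(1+2.622) = 0.006885
Wq = λ·E[S²]/(2(1−ρ)) = 9.2·0.006885/(2·0.5989) = 0.05289 hr

Final: 0.05289 hr


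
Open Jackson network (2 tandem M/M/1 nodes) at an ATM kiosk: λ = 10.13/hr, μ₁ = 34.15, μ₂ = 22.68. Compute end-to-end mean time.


Each node sees arrival rate λ = 10.13/hr (tandem ⇒ throughput preserved).
W₁ = 1/(μ₁−λ) = 1/(34.15−10.13) = 0.04163 hr
W₂ = 1/(μ₂−λ) = 1/(22.68−10.13) = 0.07968 hr
W_total = W₁ + W₂ = 0.04163 + 0.07968 = 0.12131 hr

Final: 0.12131 hr


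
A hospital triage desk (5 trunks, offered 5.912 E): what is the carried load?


B(5,5.912) = 0.354212 (Erlang-B)
Carried load = a(1 − B) = 5.912·(1 − 0.354212) = 5.912·0.645788 = 3.8179 E

Final: 3.8179 Erlangs


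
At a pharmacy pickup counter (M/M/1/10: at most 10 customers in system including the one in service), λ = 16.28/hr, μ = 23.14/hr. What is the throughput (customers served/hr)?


ρ = 0.7035; P_K = (1−ρ)ρ^10/(1−ρ^11) = 0.008996
λ_eff = λ(1 − P_K) = 16.28·(1 − 0.008996) = 16.28·0.991004 = 16.1335 /hr

Final: 16.1335 /hr


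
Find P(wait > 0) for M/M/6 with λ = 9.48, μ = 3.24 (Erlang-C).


a = λ/μ = 2.9259; ρ = a/6 = 0.4877
P₀ = 0.052846 (from M/M/c formula)
C(c,a) = [a^c/(c!(1−ρ))]·P₀ = [627.45121/(720·0.5123)]·0.052846
= 1.70092·0.052846 = 0.089886

Final: 0.089886


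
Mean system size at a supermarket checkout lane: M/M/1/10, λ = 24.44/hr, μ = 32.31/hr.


ρ = 24.44/32.31 = 0.7564
L = ρ[1 − (K+1)ρ^K + Kρ^(K+1)] / [(1−ρ)(1−ρ^(K+1))]
Numerator: 0.7564·(1 − 11·0.061326 + 10·0.046388) = 0.597043
Denominator: (0.2436)·(0.953612) = 0.232279
L = 0.597043/0.232279 = 2.5704

Final: 2.5704


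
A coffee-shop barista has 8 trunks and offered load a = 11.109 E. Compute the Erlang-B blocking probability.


B(c,a) = (a^c/c!) / Σ_{k=0}^{c} a^k/k!
a^8/8! = 5752.799139
Σ terms (k=0..8): 1.00000 + 11.10900 + 61.70494 + 228.49339 + 634.58328 + 1409.91713 + 2610.46157 + 4142.80251 + 5752.79914 = 14852.870969
B = 5752.799139/14852.870969 = 0.387319

Final: 0.387319


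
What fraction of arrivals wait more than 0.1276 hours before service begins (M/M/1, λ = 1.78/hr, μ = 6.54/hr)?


ρ = 1.78/6.54 = 0.2722
P(Wq > t) = ρ·e^{−(μ−λ)t} = 0.2722·e^{−0.6074}
= 0.2722·0.544778 = 0.148273

Final: 0.148273


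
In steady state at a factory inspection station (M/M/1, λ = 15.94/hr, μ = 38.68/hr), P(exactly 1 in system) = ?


ρ = 15.94/38.68 = 0.4121
P_n = (1−ρ)·ρ^n = (1 − 0.4121)·0.4121^1 = 0.5879·0.412099 = 0.242273

Final: 0.242273


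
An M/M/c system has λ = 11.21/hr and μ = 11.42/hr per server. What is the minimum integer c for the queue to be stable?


Stability requires cμ > λ ⇔ c > λ/μ.
λ/μ = 11.21/11.42 = 0.9816
Minimum integer c = ⌊0.9816⌋ + 1 = 1
Check: 1·11.42 = 11.42 > 11.21, while 0·11.42 = 0.00 ≤ 11.21

Final: 1 servers


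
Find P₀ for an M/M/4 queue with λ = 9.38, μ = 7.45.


a = λ/μ = 9.38/7.45 = 1.2591; ρ = a/c = 0.3148
Σ_{k=0}^{3} a^k/k! (terms k=0..3) = 1.00000 + 1.25906 + 0.79262 + 0.33265 = 3.38433
Tail: a^4/(4!(1−ρ)) = 2.51296/(24·0.6852) = 0.15280
P₀ = 1/(3.38433 + 0.15280) = 1/3.53713 = 0.282715

Final: 0.282715


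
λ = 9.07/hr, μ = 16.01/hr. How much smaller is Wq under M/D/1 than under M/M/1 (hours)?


ρ = 9.07/16.01 = 0.5665
Wq(M/M/1) = ρ/(μ−λ) = 0.5665/6.94 = 0.08163 hr
Wq(M/D/1) = ρ/(2(μ−λ)) = 0.04082 hr
Savings = 0.08163 − 0.04082 = 0.04082 hr

Final: 0.04082 hr


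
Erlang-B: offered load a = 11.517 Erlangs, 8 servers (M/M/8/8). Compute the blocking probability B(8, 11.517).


B(c,a) = (a^c/c!) / Σ_{k=0}^{c} a^k/k!
a^8/8! = 7677.050745
Σ terms (k=0..8): 1.00000 + 11.51700 + 66.32064 + 254.60495 + 733.07131 + 1688.55647 + 3241.18414 + 5332.67396 + 7677.05074 = 19005.979216
B = 7677.050745/19005.979216 = 0.403928

Final: 0.403928


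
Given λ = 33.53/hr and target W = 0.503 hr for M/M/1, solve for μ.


W = 1/(μ−λ) ⇒ μ − λ = 1/W = 1/0.503 = 1.9881
μ = λ + 1/W = 33.53 + 1.9881 = 35.5181 per hr

Final: 35.5181 /hr


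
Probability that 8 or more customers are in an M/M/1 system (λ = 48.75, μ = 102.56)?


ρ = 48.75/102.56 = 0.4753
P(N ≥ n) = ρ^n = 0.4753^8 = 0.002606

Final: 0.002606


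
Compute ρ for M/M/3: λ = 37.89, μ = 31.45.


ρ = λ/(cμ) = 37.89/(3·31.45) = 37.89/94.35 = 0.4016

Final: 0.4016


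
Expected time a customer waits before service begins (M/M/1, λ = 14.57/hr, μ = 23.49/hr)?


ρ = 14.57/23.49 = 0.6203
Wq = ρ/(μ−λ) = 0.6203/(23.49 − 14.57) = 0.6203/8.92 = 0.06954 hr

Final: 0.06954 hr


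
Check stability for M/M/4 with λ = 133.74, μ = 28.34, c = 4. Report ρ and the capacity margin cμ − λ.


Total capacity cμ = 4·28.34 = 113.36/hr
ρ = λ/(cμ) = 133.74/113.36 = 1.1798
Stable ⇔ ρ < 1: NO
Spare capacity = cμ − λ = 113.36 − 133.74 = -20.38/hr

Final: ρ = 1.1798; unstable; margin = -20.38/hr


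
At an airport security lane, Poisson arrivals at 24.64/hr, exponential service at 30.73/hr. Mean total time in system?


W = 1/(μ−λ) = 1/(30.73 − 24.64) = 1/6.09 = 0.1642 hr

Final: 0.1642 hr


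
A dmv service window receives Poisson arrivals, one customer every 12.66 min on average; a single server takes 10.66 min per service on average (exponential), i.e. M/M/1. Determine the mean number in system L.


λ = 60/12.66 = 4.7393 /hr
μ = 60/10.66 = 5.6285 /hr
ρ = λ/μ = 4.7393/5.6285 = 0.8420
L = ρ/(1−ρ) = 0.8420/0.1580 = 5.3300

Final: 5.3300


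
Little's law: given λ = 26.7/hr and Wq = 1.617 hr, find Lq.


Lq = λWq = 26.7·1.617 = 43.1739

Final: 43.1739


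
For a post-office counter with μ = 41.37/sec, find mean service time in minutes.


Mean service time = 1/μ = 1/41.37 second = 0.02417 second
In minutes: 0.02417 × 0.0166667 = 0.0004029 min

Final: 0.0004029 min


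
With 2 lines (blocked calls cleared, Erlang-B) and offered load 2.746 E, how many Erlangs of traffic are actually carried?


B(2,2.746) = 0.501614 (Erlang-B)
Carried load = a(1 − B) = 2.746·(1 − 0.501614) = 2.746·0.498386 = 1.3686 E

Final: 1.3686 Erlangs


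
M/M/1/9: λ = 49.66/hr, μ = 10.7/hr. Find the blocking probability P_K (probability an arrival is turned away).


ρ = λ/μ = 49.66/10.7 = 4.6411
P_K = (1−ρ)ρ^K/(1−ρ^(K+1)) = (-3.6411·999094.200030)/(1 − 4636917.567615)
= -3637823.367585/-4636916.567615 = 0.784535

Final: 0.784535


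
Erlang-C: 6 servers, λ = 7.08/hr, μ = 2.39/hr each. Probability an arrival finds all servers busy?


a = λ/μ = 2.9623; ρ = a/6 = 0.4937
P₀ = 0.050900 (from M/M/c formula)
C(c,a) = [a^c/(c!(1−ρ))]·P₀ = [675.79059/(720·0.5063)]·0.050900
= 1.85393·0.050900 = 0.094364

Final: 0.094364


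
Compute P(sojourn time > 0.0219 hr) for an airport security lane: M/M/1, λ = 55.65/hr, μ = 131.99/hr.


W ~ Exponential(μ−λ) for M/M/1.
μ − λ = 131.99 − 55.65 = 76.3400
P(W > t) = e^{−(μ−λ)t} = e^{−1.6718} = 0.187900

Final: 0.187900


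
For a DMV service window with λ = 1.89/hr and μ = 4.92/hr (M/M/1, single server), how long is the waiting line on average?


ρ = 1.89/4.92 = 0.3841
Lq = ρ²/(1−ρ) = 0.1476/0.6159 = 0.2396

Final: 0.2396


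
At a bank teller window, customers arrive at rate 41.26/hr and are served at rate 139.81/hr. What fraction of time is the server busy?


ρ = λ/μ = 41.26/139.81 = 0.2951

Final: 0.2951


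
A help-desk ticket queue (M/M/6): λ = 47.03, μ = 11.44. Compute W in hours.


a = 4.1110; ρ = 0.6852; P₀ = 0.014679
Lq = P₀·a^c·ρ/(c!(1−ρ)²) = 0.68032
Wq = Lq/λ = 0.68032/47.03 = 0.01447 hr
W = Wq + 1/μ = 0.01447 + 0.08741 = 0.10188 hr

Final: 0.10188 hr


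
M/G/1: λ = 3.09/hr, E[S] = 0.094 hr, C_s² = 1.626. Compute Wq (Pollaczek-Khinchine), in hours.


ρ = λ·E[S] = 3.09·0.094 = 0.2905
E[S²] = E[S]²(1+C_s²) = 0.094²·(1+1.626) = 0.023203
Wq = λ·E[S²]/(2(1−ρ)) = 3.09·0.023203/(2·0.7095) = 0.05052 hr

Final: 0.05052 hr


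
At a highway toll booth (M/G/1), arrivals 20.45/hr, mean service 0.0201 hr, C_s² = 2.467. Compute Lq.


ρ = λ·E[S] = 20.45·0.0201 = 0.4110
Lq = ρ²(1+C_s²)/(2(1−ρ)) = 0.1690·(1+2.467)/(2·0.5890)
= 0.1690·3.4670/1.1779 = 0.49730

Final: 0.49730


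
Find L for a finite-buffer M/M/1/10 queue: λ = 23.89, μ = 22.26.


ρ = 23.89/22.26 = 1.0732
L = ρ[1 − (K+1)ρ^K + Kρ^(K+1)] / [(1−ρ)(1−ρ^(K+1))]
Numerator: 1.0732·(1 − 11·2.027262 + 10·2.175709) = 0.490691
Denominator: (-0.07323)·(-1.175709) = 0.086092
L = 0.490691/0.086092 = 5.6996

Final: 5.6996


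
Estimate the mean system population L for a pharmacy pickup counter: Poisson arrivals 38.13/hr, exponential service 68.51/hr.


ρ = λ/μ = 38.13/68.51 = 0.5566
L = ρ/(1−ρ) = 0.5566/(1 − 0.5566) = 0.5566/0.4434 = 1.2551

Final: 1.2551


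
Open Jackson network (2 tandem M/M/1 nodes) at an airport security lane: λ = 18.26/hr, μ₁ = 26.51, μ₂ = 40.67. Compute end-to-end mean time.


Each node sees arrival rate λ = 18.26/hr (tandem ⇒ throughput preserved).
W₁ = 1/(μ₁−λ) = 1/(26.51−18.26) = 0.12121 hr
W₂ = 1/(μ₂−λ) = 1/(40.67−18.26) = 0.04462 hr
W_total = W₁ + W₂ = 0.12121 + 0.04462 = 0.16584 hr

Final: 0.16584 hr


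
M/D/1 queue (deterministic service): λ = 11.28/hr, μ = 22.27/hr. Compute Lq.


ρ = 11.28/22.27 = 0.5065
M/D/1: Lq = ρ²/(2(1−ρ)) = 0.2566/(2·0.4935) = 0.25994

Final: 0.25994


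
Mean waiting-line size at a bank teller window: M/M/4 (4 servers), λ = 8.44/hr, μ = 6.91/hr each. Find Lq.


a = λ/μ = 1.2214; ρ = a/4 = 0.3054
P₀ = 0.293725
Lq = P₀·a^c·ρ / (c!·(1−ρ)²) = 0.293725·2.22565·0.3054/(24·0.48253)
= 0.01724

Final: 0.01724


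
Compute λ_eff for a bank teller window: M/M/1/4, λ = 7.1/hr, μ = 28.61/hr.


ρ = 0.2482; P_K = (1−ρ)ρ^4/(1−ρ^5) = 0.002854
λ_eff = λ(1 − P_K) = 7.1·(1 − 0.002854) = 7.1·0.997146 = 7.0797 /hr

Final: 7.0797 /hr


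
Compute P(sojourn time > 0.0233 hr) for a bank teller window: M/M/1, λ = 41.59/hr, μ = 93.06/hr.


W ~ Exponential(μ−λ) for M/M/1.
μ − λ = 93.06 − 41.59 = 51.4700
P(W > t) = e^{−(μ−λ)t} = e^{−1.1993} = 0.301420

Final: 0.301420


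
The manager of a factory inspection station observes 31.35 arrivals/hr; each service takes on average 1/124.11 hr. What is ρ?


ρ = λ/μ = 31.35/124.11 = 0.2526

Final: 0.2526


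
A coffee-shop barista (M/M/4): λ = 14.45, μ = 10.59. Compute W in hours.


a = 1.3645; ρ = 0.3411; P₀ = 0.253933
Lq = P₀·a^c·ρ/(c!(1−ρ)²) = 0.02882
Wq = Lq/λ = 0.02882/14.45 = 0.001994 hr
W = Wq + 1/μ = 0.001994 + 0.09443 = 0.09642 hr

Final: 0.09642 hr


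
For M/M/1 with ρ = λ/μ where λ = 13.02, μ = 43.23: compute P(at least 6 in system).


ρ = 13.02/43.23 = 0.3012
P(N ≥ n) = ρ^n = 0.3012^6 = 0.0007464

Final: 0.0007464


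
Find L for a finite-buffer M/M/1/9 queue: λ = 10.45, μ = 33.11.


ρ = 10.45/33.11 = 0.3156
L = ρ[1 − (K+1)ρ^K + Kρ^(K+1)] / [(1−ρ)(1−ρ^(K+1))]
Numerator: 0.3156·(1 − 10·0.00003108 + 9·0.000009808) = 0.315544
Denominator: (0.6844)·(0.999990) = 0.684379
L = 0.315544/0.684379 = 0.4611

Final: 0.4611


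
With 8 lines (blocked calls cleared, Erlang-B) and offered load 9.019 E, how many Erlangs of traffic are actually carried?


B(8,9.019) = 0.290135 (Erlang-B)
Carried load = a(1 − B) = 9.019·(1 − 0.290135) = 9.019·0.709865 = 6.4023 E

Final: 6.4023 Erlangs


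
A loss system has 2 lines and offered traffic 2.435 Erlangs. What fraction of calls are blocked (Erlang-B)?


B(c,a) = (a^c/c!) / Σ_{k=0}^{c} a^k/k!
a^2/2! = 2.964613
Σ terms (k=0..2): 1.00000 + 2.43500 + 2.96461 = 6.399612
B = 2.964613/6.399612 = 0.463249

Final: 0.463249


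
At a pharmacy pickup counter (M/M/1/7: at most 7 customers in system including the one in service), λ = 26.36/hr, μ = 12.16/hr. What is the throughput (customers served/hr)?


ρ = 2.1678; P_K = (1−ρ)ρ^7/(1−ρ^8) = 0.539802
λ_eff = λ(1 − P_K) = 26.36·(1 − 0.539802) = 26.36·0.460198 = 12.1308 /hr

Final: 12.1308 /hr


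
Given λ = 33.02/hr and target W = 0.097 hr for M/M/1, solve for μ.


W = 1/(μ−λ) ⇒ μ − λ = 1/W = 1/0.097 = 10.3093
μ = λ + 1/W = 33.02 + 10.3093 = 43.3293 per hr

Final: 43.3293 /hr


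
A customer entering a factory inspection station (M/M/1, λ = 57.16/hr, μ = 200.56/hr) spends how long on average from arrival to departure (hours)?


W = 1/(μ−λ) = 1/(200.56 − 57.16) = 1/143.40 = 0.006974 hr

Final: 0.006974 hr


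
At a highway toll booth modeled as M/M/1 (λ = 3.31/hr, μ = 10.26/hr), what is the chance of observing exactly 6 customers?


ρ = 3.31/10.26 = 0.3226
P_n = (1−ρ)·ρ^n = (1 − 0.3226)·0.3226^6 = 0.6774·0.001127 = 0.0007637

Final: 0.0007637


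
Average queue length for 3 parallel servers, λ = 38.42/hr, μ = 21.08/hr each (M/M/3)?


a = λ/μ = 1.8226; ρ = a/3 = 0.6075
P₀ = 0.141754
Lq = P₀·a^c·ρ / (c!·(1−ρ)²) = 0.141754·6.05425·0.6075/(6·0.15404)
= 0.56414

Final: 0.56414


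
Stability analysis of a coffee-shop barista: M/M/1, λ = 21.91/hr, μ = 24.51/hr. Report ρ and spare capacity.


Total capacity cμ = 1·24.51 = 24.51/hr
ρ = λ/(cμ) = 21.91/24.51 = 0.8939
Stable ⇔ ρ < 1: YES
Spare capacity = cμ − λ = 24.51 − 21.91 = 2.60/hr

Final: ρ = 0.8939; stable; margin = 2.60/hr


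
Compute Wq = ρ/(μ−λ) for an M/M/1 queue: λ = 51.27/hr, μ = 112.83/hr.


ρ = 51.27/112.83 = 0.4544
Wq = ρ/(μ−λ) = 0.4544/(112.83 − 51.27) = 0.4544/61.56 = 0.007381 hr

Final: 0.007381 hr


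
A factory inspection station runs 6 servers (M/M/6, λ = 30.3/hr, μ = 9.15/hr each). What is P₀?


a = λ/μ = 30.3/9.15 = 3.3115; ρ = a/c = 0.5519
Σ_{k=0}^{5} a^k/k! (terms k=0..5) = 1.00000 + 3.31148 + 5.48293 + 6.05220 + 5.01043 + 3.31838 = 24.17542
Tail: a^6/(6!(1−ρ)) = 1318.64899/(720·0.4481) = 4.08728
P₀ = 1/(24.17542 + 4.08728) = 1/28.26270 = 0.035382

Final: 0.035382


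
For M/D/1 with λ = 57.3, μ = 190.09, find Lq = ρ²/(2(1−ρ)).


ρ = 57.3/190.09 = 0.3014
M/D/1: Lq = ρ²/(2(1−ρ)) = 0.09086/(2·0.6986) = 0.06504

Final: 0.06504


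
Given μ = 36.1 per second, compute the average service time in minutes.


Mean service time = 1/μ = 1/36.1 second = 0.02770 second
In minutes: 0.02770 × 0.0166667 = 0.0004617 min

Final: 0.0004617 min


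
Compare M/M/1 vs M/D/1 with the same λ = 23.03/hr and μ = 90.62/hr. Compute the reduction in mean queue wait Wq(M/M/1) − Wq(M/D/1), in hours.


ρ = 23.03/90.62 = 0.2541
Wq(M/M/1) = ρ/(μ−λ) = 0.2541/67.59 = 0.003760 hr
Wq(M/D/1) = ρ/(2(μ−λ)) = 0.001880 hr
Savings = 0.003760 − 0.001880 = 0.001880 hr

Final: 0.001880 hr


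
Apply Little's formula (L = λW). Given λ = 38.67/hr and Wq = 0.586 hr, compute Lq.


Lq = λWq = 38.67·0.586 = 22.6606

Final: 22.6606


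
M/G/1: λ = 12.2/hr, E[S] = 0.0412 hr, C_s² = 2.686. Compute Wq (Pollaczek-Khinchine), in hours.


ρ = λ·E[S] = 12.2·0.0412 = 0.5026
E[S²] = E[S]²(1+C_s²) = 0.0412²·(1+2.686) = 0.006257
Wq = λ·E[S²]/(2(1−ρ)) = 12.2·0.006257/(2·0.4974) = 0.07674 hr

Final: 0.07674 hr


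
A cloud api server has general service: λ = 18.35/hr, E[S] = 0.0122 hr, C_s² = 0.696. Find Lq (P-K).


ρ = λ·E[S] = 18.35·0.0122 = 0.2239
Lq = ρ²(1+C_s²)/(2(1−ρ)) = 0.05012·(1+0.696)/(2·0.7761)
= 0.05012·1.6960/1.5523 = 0.05476

Final: 0.05476


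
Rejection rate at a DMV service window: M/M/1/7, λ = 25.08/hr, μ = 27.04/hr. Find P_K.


ρ = λ/μ = 25.08/27.04 = 0.9275
P_K = (1−ρ)ρ^K/(1−ρ^(K+1)) = (0.07249·0.590535)/(1 − 0.547730)
= 0.042805/0.452270 = 0.094645

Final: 0.094645


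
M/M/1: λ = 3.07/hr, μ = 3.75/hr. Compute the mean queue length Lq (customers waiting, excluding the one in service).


ρ = 3.07/3.75 = 0.8187
Lq = ρ²/(1−ρ) = 0.6702/0.1813 = 3.6960

Final: 3.6960


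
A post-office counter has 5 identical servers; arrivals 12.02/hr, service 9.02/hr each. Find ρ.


ρ = λ/(cμ) = 12.02/(5·9.02) = 12.02/45.10 = 0.2665

Final: 0.2665


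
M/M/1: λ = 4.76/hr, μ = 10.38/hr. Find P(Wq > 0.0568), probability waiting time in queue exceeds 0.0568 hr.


ρ = 4.76/10.38 = 0.4586
P(Wq > t) = ρ·e^{−(μ−λ)t} = 0.4586·e^{−0.3192}
= 0.4586·0.726719 = 0.333254

Final: 0.333254


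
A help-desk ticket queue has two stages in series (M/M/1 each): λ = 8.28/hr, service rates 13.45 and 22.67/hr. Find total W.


Each node sees arrival rate λ = 8.28/hr (tandem ⇒ throughput preserved).
W₁ = 1/(μ₁−λ) = 1/(13.45−8.28) = 0.19342 hr
W₂ = 1/(μ₂−λ) = 1/(22.67−8.28) = 0.06949 hr
W_total = W₁ + W₂ = 0.19342 + 0.06949 = 0.26292 hr

Final: 0.26292 hr


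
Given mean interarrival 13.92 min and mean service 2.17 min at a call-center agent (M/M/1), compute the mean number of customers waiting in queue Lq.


λ = 60/13.92 = 4.3103 /hr
μ = 60/2.17 = 27.6498 /hr
ρ = λ/μ = 4.3103/27.6498 = 0.1559
Lq = ρ²/(1−ρ) = 0.02430/0.8441 = 0.02879

Final: 0.02879


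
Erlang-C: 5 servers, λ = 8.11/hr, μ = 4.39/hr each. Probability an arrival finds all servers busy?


a = λ/μ = 1.8474; ρ = a/5 = 0.3695
P₀ = 0.156881 (from M/M/c formula)
C(c,a) = [a^c/(c!(1−ρ))]·P₀ = [21.51700/(120·0.6305)]·0.156881
= 0.28438·0.156881 = 0.044614

Final: 0.044614


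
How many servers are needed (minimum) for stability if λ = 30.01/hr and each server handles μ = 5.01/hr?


Stability requires cμ > λ ⇔ c > λ/μ.
λ/μ = 30.01/5.01 = 5.9900
Minimum integer c = ⌊5.9900⌋ + 1 = 6
Check: 6·5.01 = 30.06 > 30.01, while 5·5.01 = 25.05 ≤ 30.01

Final: 6 servers


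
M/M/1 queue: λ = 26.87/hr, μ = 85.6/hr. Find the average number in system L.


ρ = λ/μ = 26.87/85.6 = 0.3139
L = ρ/(1−ρ) = 0.3139/(1 − 0.3139) = 0.3139/0.6861 = 0.4575

Final: 0.4575


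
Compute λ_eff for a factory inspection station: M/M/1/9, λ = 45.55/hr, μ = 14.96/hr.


ρ = 3.0448; P_K = (1−ρ)ρ^9/(1−ρ^10) = 0.671580
λ_eff = λ(1 − P_K) = 45.55·(1 − 0.671580) = 45.55·0.328420 = 14.9596 /hr

Final: 14.9596 /hr


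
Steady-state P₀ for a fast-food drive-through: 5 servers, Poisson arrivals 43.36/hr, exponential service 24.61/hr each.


a = λ/μ = 43.36/24.61 = 1.7619; ρ = a/c = 0.3524
Σ_{k=0}^{4} a^k/k! (terms k=0..4) = 1.00000 + 1.76189 + 1.55212 + 0.91155 + 0.40151 = 5.62707
Tail: a^5/(5!(1−ρ)) = 16.97807/(120·0.6476) = 0.21847
P₀ = 1/(5.62707 + 0.21847) = 1/5.84554 = 0.171071

Final: 0.171071


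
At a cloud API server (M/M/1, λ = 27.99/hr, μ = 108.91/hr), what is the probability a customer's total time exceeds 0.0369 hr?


W ~ Exponential(μ−λ) for M/M/1.
μ − λ = 108.91 − 27.99 = 80.9200
P(W > t) = e^{−(μ−λ)t} = e^{−2.9859} = 0.050492

Final: 0.050492


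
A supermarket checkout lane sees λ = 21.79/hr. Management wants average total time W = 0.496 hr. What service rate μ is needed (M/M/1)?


W = 1/(μ−λ) ⇒ μ − λ = 1/W = 1/0.496 = 2.0161
μ = λ + 1/W = 21.79 + 2.0161 = 23.8061 per hr

Final: 23.8061 /hr


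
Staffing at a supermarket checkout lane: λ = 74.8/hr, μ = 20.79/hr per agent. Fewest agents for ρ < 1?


Stability requires cμ > λ ⇔ c > λ/μ.
λ/μ = 74.8/20.79 = 3.5979
Minimum integer c = ⌊3.5979⌋ + 1 = 4
Check: 4·20.79 = 83.16 > 74.8, while 3·20.79 = 62.37 ≤ 74.8

Final: 4 servers


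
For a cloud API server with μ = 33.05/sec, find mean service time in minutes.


Mean service time = 1/μ = 1/33.05 second = 0.03026 second
In minutes: 0.03026 × 0.0166667 = 0.0005043 min

Final: 0.0005043 min


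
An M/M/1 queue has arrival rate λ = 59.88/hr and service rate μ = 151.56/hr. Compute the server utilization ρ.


ρ = λ/μ = 59.88/151.56 = 0.3951

Final: 0.3951


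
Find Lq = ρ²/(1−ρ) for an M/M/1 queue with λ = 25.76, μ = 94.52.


ρ = 25.76/94.52 = 0.2725
Lq = ρ²/(1−ρ) = 0.07428/0.7275 = 0.1021

Final: 0.1021


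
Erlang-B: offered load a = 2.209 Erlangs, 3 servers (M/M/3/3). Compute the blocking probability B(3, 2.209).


B(c,a) = (a^c/c!) / Σ_{k=0}^{c} a^k/k!
a^3/3! = 1.796536
Σ terms (k=0..3): 1.00000 + 2.20900 + 2.43984 + 1.79654 = 7.445376
B = 1.796536/7.445376 = 0.241296

Final: 0.241296


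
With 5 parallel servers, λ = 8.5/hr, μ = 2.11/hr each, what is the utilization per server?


ρ = λ/(cμ) = 8.5/(5·2.11) = 8.5/10.55 = 0.8057

Final: 0.8057


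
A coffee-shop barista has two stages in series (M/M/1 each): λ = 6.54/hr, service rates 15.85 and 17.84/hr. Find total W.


Each node sees arrival rate λ = 6.54/hr (tandem ⇒ throughput preserved).
W₁ = 1/(μ₁−λ) = 1/(15.85−6.54) = 0.10741 hr
W₂ = 1/(μ₂−λ) = 1/(17.84−6.54) = 0.08850 hr
W_total = W₁ + W₂ = 0.10741 + 0.08850 = 0.19591 hr

Final: 0.19591 hr


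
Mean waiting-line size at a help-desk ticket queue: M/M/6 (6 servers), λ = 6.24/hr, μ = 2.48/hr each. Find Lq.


a = λ/μ = 2.5161; ρ = a/6 = 0.4194
P₀ = 0.080297
Lq = P₀·a^c·ρ / (c!·(1−ρ)²) = 0.080297·253.74498·0.4194/(720·0.33715)
= 0.03520

Final: 0.03520


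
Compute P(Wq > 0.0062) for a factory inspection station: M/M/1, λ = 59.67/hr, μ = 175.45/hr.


ρ = 59.67/175.45 = 0.3401
P(Wq > t) = ρ·e^{−(μ−λ)t} = 0.3401·e^{−0.7178}
= 0.3401·0.487807 = 0.165902

Final: 0.165902


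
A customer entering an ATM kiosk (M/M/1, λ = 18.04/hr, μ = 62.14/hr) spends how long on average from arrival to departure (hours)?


W = 1/(μ−λ) = 1/(62.14 − 18.04) = 1/44.10 = 0.02268 hr

Final: 0.02268 hr


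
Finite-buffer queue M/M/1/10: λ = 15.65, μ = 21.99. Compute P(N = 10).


ρ = λ/μ = 15.65/21.99 = 0.7117
P_K = (1−ρ)ρ^K/(1−ρ^(K+1)) = (0.2883·0.033334)/(1 − 0.023724)
= 0.009611/0.976276 = 0.009844

Final: 0.009844


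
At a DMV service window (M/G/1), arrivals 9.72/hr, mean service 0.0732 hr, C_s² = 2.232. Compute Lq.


ρ = λ·E[S] = 9.72·0.0732 = 0.7115
Lq = ρ²(1+C_s²)/(2(1−ρ)) = 0.5062·(1+2.232)/(2·0.2885)
= 0.5062·3.2320/0.5770 = 2.83567

Final: 2.83567


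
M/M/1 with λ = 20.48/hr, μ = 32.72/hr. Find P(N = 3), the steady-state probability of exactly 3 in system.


ρ = 20.48/32.72 = 0.6259
P_n = (1−ρ)·ρ^n = (1 − 0.6259)·0.6259^3 = 0.3741·0.245217 = 0.091731

Final: 0.091731


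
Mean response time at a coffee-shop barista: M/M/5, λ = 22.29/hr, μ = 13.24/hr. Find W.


a = 1.6835; ρ = 0.3367; P₀ = 0.185165
Lq = P₀·a^c·ρ/(c!(1−ρ)²) = 0.01597
Wq = Lq/λ = 0.01597/22.29 = 0.0007165 hr
W = Wq + 1/μ = 0.0007165 + 0.07553 = 0.07625 hr

Final: 0.07625 hr


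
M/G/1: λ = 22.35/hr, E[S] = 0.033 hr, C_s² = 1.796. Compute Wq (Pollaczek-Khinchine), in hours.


ρ = λ·E[S] = 22.35·0.033 = 0.7376
E[S²] = E[S]²(1+C_s²) = 0.033²·(1+1.796) = 0.003045
Wq = λ·E[S²]/(2(1−ρ)) = 22.35·0.003045/(2·0.2624) = 0.12965 hr

Final: 0.12965 hr


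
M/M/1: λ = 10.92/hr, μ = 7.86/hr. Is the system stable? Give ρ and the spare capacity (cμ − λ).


Total capacity cμ = 1·7.86 = 7.86/hr
ρ = λ/(cμ) = 10.92/7.86 = 1.3893
Stable ⇔ ρ < 1: NO
Spare capacity = cμ − λ = 7.86 − 10.92 = -3.06/hr

Final: ρ = 1.3893; unstable; margin = -3.06/hr


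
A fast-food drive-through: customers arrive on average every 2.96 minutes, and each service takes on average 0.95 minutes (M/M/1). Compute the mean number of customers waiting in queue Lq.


λ = 60/2.96 = 20.2703 /hr
μ = 60/0.95 = 63.1579 /hr
ρ = λ/μ = 20.2703/63.1579 = 0.3209
Lq = ρ²/(1−ρ) = 0.1030/0.6791 = 0.1517

Final: 0.1517


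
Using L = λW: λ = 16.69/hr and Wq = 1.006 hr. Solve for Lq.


Lq = λWq = 16.69·1.006 = 16.7901

Final: 16.7901


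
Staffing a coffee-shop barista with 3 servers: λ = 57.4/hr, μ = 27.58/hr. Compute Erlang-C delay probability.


a = λ/μ = 2.0812; ρ = a/3 = 0.6937
P₀ = 0.098495 (from M/M/c formula)
C(c,a) = [a^c/(c!(1−ρ))]·P₀ = [9.01473/(6·0.3063)]·0.098495
= 4.90581·0.098495 = 0.483199

Final: 0.483199


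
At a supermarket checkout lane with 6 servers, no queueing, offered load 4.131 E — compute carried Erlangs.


B(6,4.131) = 0.126708 (Erlang-B)
Carried load = a(1 − B) = 4.131·(1 − 0.126708) = 4.131·0.873292 = 3.6076 E

Final: 3.6076 Erlangs
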